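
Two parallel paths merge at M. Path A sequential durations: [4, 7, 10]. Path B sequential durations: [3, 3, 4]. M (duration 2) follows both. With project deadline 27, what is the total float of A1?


Forward pass: ES(A1) = sum of predecessors on chain A = 0
EF = ES + duration = 0 + 4 = 4
Backward pass: LF(M) = deadline = 27; LS(M) = 27 - 2 = 25
LF(A1) = LS(M) - sum(successors on chain A) = 25 - 17 = 8
LS = LF - duration = 8 - 4 = 4
Total float = LS - ES = 4 - 0 = 4

4


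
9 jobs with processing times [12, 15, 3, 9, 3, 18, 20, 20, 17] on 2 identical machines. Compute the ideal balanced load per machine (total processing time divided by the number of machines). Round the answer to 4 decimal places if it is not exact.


Total processing time = 12 + 15 + 3 + 9 + 3 + 18 + 20 + 20 + 17 = 117
Number of machines = 2
Ideal balanced load = 117 / 2 = 58.5

58.5


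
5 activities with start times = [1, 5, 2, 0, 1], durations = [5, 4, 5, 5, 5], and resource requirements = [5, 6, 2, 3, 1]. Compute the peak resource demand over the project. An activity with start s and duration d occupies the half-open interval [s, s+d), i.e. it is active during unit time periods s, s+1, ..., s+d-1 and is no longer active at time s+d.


Each activity i is active on [start_i, start_i + duration_i).
Compute total resource usage per time slot:
  t=0: active resources = [3], total = 3
  t=1: active resources = [5, 3, 1], total = 9
  t=2: active resources = [5, 2, 3, 1], total = 11
  t=3: active resources = [5, 2, 3, 1], total = 11
  t=4: active resources = [5, 2, 3, 1], total = 11
  t=5: active resources = [5, 6, 2, 1], total = 14
  t=6: active resources = [6, 2], total = 8
  t=7: active resources = [6], total = 6
  t=8: active resources = [6], total = 6
Peak resource demand = 14

14


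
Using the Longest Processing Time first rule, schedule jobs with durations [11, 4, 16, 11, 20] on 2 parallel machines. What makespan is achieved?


Sort jobs in decreasing order (LPT): [20, 16, 11, 11, 4]
Assign each job to the least loaded machine:
  Machine 1: jobs [20, 11], load = 31
  Machine 2: jobs [16, 11, 4], load = 31
Makespan = max load = 31

31


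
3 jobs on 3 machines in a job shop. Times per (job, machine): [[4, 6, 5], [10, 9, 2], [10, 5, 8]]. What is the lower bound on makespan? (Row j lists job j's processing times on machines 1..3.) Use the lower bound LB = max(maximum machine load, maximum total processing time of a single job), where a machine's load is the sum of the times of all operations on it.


Machine loads:
  Machine 1: 4 + 10 + 10 = 24
  Machine 2: 6 + 9 + 5 = 20
  Machine 3: 5 + 2 + 8 = 15
Max machine load = 24
Job totals:
  Job 1: 15
  Job 2: 21
  Job 3: 23
Max job total = 23
Lower bound = max(24, 23) = 24

24


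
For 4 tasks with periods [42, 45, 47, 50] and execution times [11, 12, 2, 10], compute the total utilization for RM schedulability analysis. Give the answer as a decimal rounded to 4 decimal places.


Compute individual utilizations (exact fractions):
  Task 1: C/T = 11/42 (approx. 0.2619)
  Task 2: C/T = 12/45 = 4/15 (approx. 0.2667)
  Task 3: C/T = 2/47 (approx. 0.0426)
  Task 4: C/T = 10/50 = 1/5 (approx. 0.2)
Total utilization U = 11/42 + 4/15 + 2/47 + 1/5 = 2537/3290
Rounded to 4 decimal places: U = 0.7711
RM (Liu & Layland) bound for 4 tasks = 0.756828; compare with U = 2537/3290 (approx. 0.771125)
bound < U <= 1, so the RM sufficient condition is not met (inconclusive; an exact test such as response-time analysis is needed).

0.7711


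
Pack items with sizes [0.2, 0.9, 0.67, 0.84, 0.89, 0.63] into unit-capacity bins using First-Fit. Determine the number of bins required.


Place items sequentially using First-Fit:
  Item 0.2 -> new Bin 1
  Item 0.9 -> new Bin 2
  Item 0.67 -> Bin 1 (now 0.87)
  Item 0.84 -> new Bin 3
  Item 0.89 -> new Bin 4
  Item 0.63 -> new Bin 5
Total bins used = 5

5


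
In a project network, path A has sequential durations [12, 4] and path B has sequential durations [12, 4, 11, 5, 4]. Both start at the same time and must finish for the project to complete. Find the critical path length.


Path A total = 12 + 4 = 16
Path B total = 12 + 4 + 11 + 5 + 4 = 36
Critical path = longest path = max(16, 36) = 36

36


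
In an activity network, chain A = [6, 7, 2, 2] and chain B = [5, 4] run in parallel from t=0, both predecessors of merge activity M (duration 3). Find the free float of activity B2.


ES(B2) = sum of predecessors on chain B = 5
EF(B2) = ES + duration = 5 + 4 = 9
Successor of B2 is M. ES(M) = max(sum(A), sum(B)) = max(17, 9) = 17
Free float = ES(successor) - EF(current) = 17 - 9 = 8

8


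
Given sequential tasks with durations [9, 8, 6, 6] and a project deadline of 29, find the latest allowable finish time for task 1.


LF(activity 1) = deadline - sum of successor durations
Successors: activities 2 through 4 with durations [8, 6, 6]
Sum of successor durations = 20
LF = 29 - 20 = 9

9


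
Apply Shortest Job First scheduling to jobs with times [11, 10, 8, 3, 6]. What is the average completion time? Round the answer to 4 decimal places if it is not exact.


SJF order (ascending): [3, 6, 8, 10, 11]
Completion times:
  Job 1: burst=3, C=3
  Job 2: burst=6, C=9
  Job 3: burst=8, C=17
  Job 4: burst=10, C=27
  Job 5: burst=11, C=38
Average completion = 94/5 = 18.8

18.8


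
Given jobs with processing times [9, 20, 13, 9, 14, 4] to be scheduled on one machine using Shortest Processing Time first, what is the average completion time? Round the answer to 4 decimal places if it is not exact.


Sort jobs by processing time (SPT order): [4, 9, 9, 13, 14, 20]
Compute completion times sequentially:
  Job 1: processing = 4, completes at 4
  Job 2: processing = 9, completes at 13
  Job 3: processing = 9, completes at 22
  Job 4: processing = 13, completes at 35
  Job 5: processing = 14, completes at 49
  Job 6: processing = 20, completes at 69
Sum of completion times = 192
Average completion time = 192/6 = 32.0

32.0


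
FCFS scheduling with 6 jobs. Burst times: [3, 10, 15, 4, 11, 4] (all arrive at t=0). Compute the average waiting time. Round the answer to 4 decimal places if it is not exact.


FCFS order (as given): [3, 10, 15, 4, 11, 4]
Waiting times:
  Job 1: wait = 0
  Job 2: wait = 3
  Job 3: wait = 13
  Job 4: wait = 28
  Job 5: wait = 32
  Job 6: wait = 43
Sum of waiting times = 119
Average waiting time = 119/6 = 19.8333

19.8333


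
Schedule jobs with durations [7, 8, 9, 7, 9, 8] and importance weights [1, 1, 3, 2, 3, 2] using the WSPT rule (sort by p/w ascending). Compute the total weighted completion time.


Compute p/w ratios and sort ascending (WSPT): [(9, 3), (9, 3), (7, 2), (8, 2), (7, 1), (8, 1)]
Compute weighted completion times:
  Job (p=9,w=3): C=9, w*C=3*9=27
  Job (p=9,w=3): C=18, w*C=3*18=54
  Job (p=7,w=2): C=25, w*C=2*25=50
  Job (p=8,w=2): C=33, w*C=2*33=66
  Job (p=7,w=1): C=40, w*C=1*40=40
  Job (p=8,w=1): C=48, w*C=1*48=48
Total weighted completion time = 285

285


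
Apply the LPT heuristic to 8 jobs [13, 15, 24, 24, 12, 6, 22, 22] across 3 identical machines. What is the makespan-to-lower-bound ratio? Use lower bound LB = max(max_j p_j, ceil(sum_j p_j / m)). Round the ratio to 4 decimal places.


LPT order: [24, 24, 22, 22, 15, 13, 12, 6]
Machine loads after assignment: [45, 49, 44]
LPT makespan = 49
Lower bound = max(max_job, ceil(total/3)) = max(24, 46) = 46
Ratio = 49 / 46 = 1.0652

1.0652


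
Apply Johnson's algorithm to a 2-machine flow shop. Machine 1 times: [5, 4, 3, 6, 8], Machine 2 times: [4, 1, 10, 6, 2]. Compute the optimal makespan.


Apply Johnson's rule:
  Group 1 (a <= b): [(3, 3, 10), (4, 6, 6)]
  Group 2 (a > b): [(1, 5, 4), (5, 8, 2), (2, 4, 1)]
Optimal job order: [3, 4, 1, 5, 2]
Schedule:
  Job 3: M1 done at 3, M2 done at 13
  Job 4: M1 done at 9, M2 done at 19
  Job 1: M1 done at 14, M2 done at 23
  Job 5: M1 done at 22, M2 done at 25
  Job 2: M1 done at 26, M2 done at 27
Makespan = 27

27


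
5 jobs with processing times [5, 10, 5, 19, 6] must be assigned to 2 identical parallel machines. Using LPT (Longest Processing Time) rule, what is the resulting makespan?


Sort jobs in decreasing order (LPT): [19, 10, 6, 5, 5]
Assign each job to the least loaded machine:
  Machine 1: jobs [19, 5], load = 24
  Machine 2: jobs [10, 6, 5], load = 21
Makespan = max load = 24

24


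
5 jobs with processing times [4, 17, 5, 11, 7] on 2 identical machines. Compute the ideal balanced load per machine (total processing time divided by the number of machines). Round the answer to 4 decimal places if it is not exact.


Total processing time = 4 + 17 + 5 + 11 + 7 = 44
Number of machines = 2
Ideal balanced load = 44 / 2 = 22.0

22.0


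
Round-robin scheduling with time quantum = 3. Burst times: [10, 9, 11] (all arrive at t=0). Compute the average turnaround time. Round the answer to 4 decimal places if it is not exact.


Time quantum = 3
Execution trace:
  J1 runs 3 units, time = 3
  J2 runs 3 units, time = 6
  J3 runs 3 units, time = 9
  J1 runs 3 units, time = 12
  J2 runs 3 units, time = 15
  J3 runs 3 units, time = 18
  J1 runs 3 units, time = 21
  J2 runs 3 units, time = 24
  J3 runs 3 units, time = 27
  J1 runs 1 units, time = 28
  J3 runs 2 units, time = 30
Finish times: [28, 24, 30]
Average turnaround = 82/3 = 27.3333

27.3333


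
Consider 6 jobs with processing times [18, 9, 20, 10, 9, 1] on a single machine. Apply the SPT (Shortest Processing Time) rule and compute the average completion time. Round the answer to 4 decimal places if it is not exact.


Sort jobs by processing time (SPT order): [1, 9, 9, 10, 18, 20]
Compute completion times sequentially:
  Job 1: processing = 1, completes at 1
  Job 2: processing = 9, completes at 10
  Job 3: processing = 9, completes at 19
  Job 4: processing = 10, completes at 29
  Job 5: processing = 18, completes at 47
  Job 6: processing = 20, completes at 67
Sum of completion times = 173
Average completion time = 173/6 = 28.8333

28.8333


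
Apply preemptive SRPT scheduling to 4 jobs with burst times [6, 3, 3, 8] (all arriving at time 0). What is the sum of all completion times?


Since all jobs arrive at t=0, SRPT equals SPT ordering.
SPT order: [3, 3, 6, 8]
Completion times:
  Job 1: p=3, C=3
  Job 2: p=3, C=6
  Job 3: p=6, C=12
  Job 4: p=8, C=20
Total completion time = 3 + 6 + 12 + 20 = 41

41


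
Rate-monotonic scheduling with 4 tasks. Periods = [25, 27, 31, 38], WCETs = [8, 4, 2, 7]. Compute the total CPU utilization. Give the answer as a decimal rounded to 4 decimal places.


Compute individual utilizations (exact fractions):
  Task 1: C/T = 8/25 (approx. 0.32)
  Task 2: C/T = 4/27 (approx. 0.1481)
  Task 3: C/T = 2/31 (approx. 0.0645)
  Task 4: C/T = 7/38 (approx. 0.1842)
Total utilization U = 8/25 + 4/27 + 2/31 + 7/38 = 570023/795150
Rounded to 4 decimal places: U = 0.7169
RM (Liu & Layland) bound for 4 tasks = 0.756828; compare with U = 570023/795150 (approx. 0.716875)
U <= bound, so schedulable by RM sufficient condition.

0.7169


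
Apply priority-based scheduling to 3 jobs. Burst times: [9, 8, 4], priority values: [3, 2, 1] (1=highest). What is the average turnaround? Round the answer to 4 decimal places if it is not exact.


Sort by priority (ascending = highest first):
Order: [(1, 4), (2, 8), (3, 9)]
Completion times:
  Priority 1, burst=4, C=4
  Priority 2, burst=8, C=12
  Priority 3, burst=9, C=21
Average turnaround = 37/3 = 12.3333

12.3333


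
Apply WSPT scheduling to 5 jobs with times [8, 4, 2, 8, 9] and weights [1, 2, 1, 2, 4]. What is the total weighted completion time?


Compute p/w ratios and sort ascending (WSPT): [(4, 2), (2, 1), (9, 4), (8, 2), (8, 1)]
Compute weighted completion times:
  Job (p=4,w=2): C=4, w*C=2*4=8
  Job (p=2,w=1): C=6, w*C=1*6=6
  Job (p=9,w=4): C=15, w*C=4*15=60
  Job (p=8,w=2): C=23, w*C=2*23=46
  Job (p=8,w=1): C=31, w*C=1*31=31
Total weighted completion time = 151

151


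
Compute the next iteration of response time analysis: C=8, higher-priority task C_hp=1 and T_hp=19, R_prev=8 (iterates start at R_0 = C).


R_next = C + ceil(R_prev / T_hp) * C_hp
ceil(8 / 19) = ceil(0.4211) = 1
Interference = 1 * 1 = 1
R_next = 8 + 1 = 9

9


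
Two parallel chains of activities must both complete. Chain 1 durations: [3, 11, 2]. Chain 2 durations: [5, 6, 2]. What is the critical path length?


Path A total = 3 + 11 + 2 = 16
Path B total = 5 + 6 + 2 = 13
Critical path = longest path = max(16, 13) = 16

16


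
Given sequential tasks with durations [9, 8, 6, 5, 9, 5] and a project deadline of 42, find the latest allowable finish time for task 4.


LF(activity 4) = deadline - sum of successor durations
Successors: activities 5 through 6 with durations [9, 5]
Sum of successor durations = 14
LF = 42 - 14 = 28

28


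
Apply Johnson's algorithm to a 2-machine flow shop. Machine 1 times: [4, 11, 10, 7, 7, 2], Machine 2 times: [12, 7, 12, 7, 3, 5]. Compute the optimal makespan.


Apply Johnson's rule:
  Group 1 (a <= b): [(6, 2, 5), (1, 4, 12), (4, 7, 7), (3, 10, 12)]
  Group 2 (a > b): [(2, 11, 7), (5, 7, 3)]
Optimal job order: [6, 1, 4, 3, 2, 5]
Schedule:
  Job 6: M1 done at 2, M2 done at 7
  Job 1: M1 done at 6, M2 done at 19
  Job 4: M1 done at 13, M2 done at 26
  Job 3: M1 done at 23, M2 done at 38
  Job 2: M1 done at 34, M2 done at 45
  Job 5: M1 done at 41, M2 done at 48
Makespan = 48

48


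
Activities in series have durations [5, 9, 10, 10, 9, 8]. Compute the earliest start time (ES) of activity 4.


Activity 4 starts after activities 1 through 3 complete.
Predecessor durations: [5, 9, 10]
ES = 5 + 9 + 10 = 24

24


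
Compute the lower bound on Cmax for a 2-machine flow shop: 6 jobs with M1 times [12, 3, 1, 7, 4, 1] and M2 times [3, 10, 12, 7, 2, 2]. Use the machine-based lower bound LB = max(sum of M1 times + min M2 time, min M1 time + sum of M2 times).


LB1 = sum(M1 times) + min(M2 times) = 28 + 2 = 30
LB2 = min(M1 times) + sum(M2 times) = 1 + 36 = 37
Lower bound = max(LB1, LB2) = max(30, 37) = 37

37


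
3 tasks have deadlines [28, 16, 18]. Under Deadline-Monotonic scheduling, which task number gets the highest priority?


Sort tasks by relative deadline (ascending):
  Task 2: deadline = 16
  Task 3: deadline = 18
  Task 1: deadline = 28
Priority order (highest first): [2, 3, 1]
Highest priority task = 2

2


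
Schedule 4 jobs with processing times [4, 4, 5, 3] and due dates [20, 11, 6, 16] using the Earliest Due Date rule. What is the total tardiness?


Sort by due date (EDD order): [(5, 6), (4, 11), (3, 16), (4, 20)]
Compute completion times and tardiness:
  Job 1: p=5, d=6, C=5, tardiness=max(0,5-6)=0
  Job 2: p=4, d=11, C=9, tardiness=max(0,9-11)=0
  Job 3: p=3, d=16, C=12, tardiness=max(0,12-16)=0
  Job 4: p=4, d=20, C=16, tardiness=max(0,16-20)=0
Total tardiness = 0

0


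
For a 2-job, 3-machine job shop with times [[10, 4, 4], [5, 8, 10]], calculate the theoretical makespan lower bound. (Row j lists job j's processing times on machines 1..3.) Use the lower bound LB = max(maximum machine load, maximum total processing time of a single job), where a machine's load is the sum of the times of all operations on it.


Machine loads:
  Machine 1: 10 + 5 = 15
  Machine 2: 4 + 8 = 12
  Machine 3: 4 + 10 = 14
Max machine load = 15
Job totals:
  Job 1: 18
  Job 2: 23
Max job total = 23
Lower bound = max(15, 23) = 23

23


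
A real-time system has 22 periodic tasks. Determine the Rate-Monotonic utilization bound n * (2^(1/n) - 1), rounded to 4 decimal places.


Compute 2^(1/22) = 1.0320082797
Subtract 1: 1.0320082797 - 1 = 0.0320082797
Multiply by n: 22 * 0.0320082797 = 0.7041821534
Round to 4 dp: 0.7042

0.7042


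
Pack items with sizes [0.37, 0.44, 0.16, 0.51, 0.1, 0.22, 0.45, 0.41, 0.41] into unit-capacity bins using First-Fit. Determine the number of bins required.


Place items sequentially using First-Fit:
  Item 0.37 -> new Bin 1
  Item 0.44 -> Bin 1 (now 0.81)
  Item 0.16 -> Bin 1 (now 0.97)
  Item 0.51 -> new Bin 2
  Item 0.1 -> Bin 2 (now 0.61)
  Item 0.22 -> Bin 2 (now 0.83)
  Item 0.45 -> new Bin 3
  Item 0.41 -> Bin 3 (now 0.86)
  Item 0.41 -> new Bin 4
Total bins used = 4

4


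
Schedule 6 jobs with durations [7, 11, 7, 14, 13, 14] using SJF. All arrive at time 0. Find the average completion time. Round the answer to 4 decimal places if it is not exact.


SJF order (ascending): [7, 7, 11, 13, 14, 14]
Completion times:
  Job 1: burst=7, C=7
  Job 2: burst=7, C=14
  Job 3: burst=11, C=25
  Job 4: burst=13, C=38
  Job 5: burst=14, C=52
  Job 6: burst=14, C=66
Average completion = 202/6 = 33.6667

33.6667


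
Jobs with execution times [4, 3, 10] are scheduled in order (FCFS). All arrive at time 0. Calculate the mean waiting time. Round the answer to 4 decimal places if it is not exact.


FCFS order (as given): [4, 3, 10]
Waiting times:
  Job 1: wait = 0
  Job 2: wait = 4
  Job 3: wait = 7
Sum of waiting times = 11
Average waiting time = 11/3 = 3.6667

3.6667


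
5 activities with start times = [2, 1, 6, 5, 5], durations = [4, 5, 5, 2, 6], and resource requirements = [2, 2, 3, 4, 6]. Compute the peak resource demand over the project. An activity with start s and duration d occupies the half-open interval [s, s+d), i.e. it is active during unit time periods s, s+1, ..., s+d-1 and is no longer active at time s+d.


Each activity i is active on [start_i, start_i + duration_i).
Compute total resource usage per time slot:
  t=0: active resources = [], total = 0
  t=1: active resources = [2], total = 2
  t=2: active resources = [2, 2], total = 4
  t=3: active resources = [2, 2], total = 4
  t=4: active resources = [2, 2], total = 4
  t=5: active resources = [2, 2, 4, 6], total = 14
  t=6: active resources = [3, 4, 6], total = 13
  t=7: active resources = [3, 6], total = 9
  t=8: active resources = [3, 6], total = 9
  t=9: active resources = [3, 6], total = 9
  t=10: active resources = [3, 6], total = 9
Peak resource demand = 14

14


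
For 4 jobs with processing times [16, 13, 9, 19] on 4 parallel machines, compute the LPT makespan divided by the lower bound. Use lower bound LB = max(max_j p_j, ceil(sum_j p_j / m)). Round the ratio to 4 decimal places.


LPT order: [19, 16, 13, 9]
Machine loads after assignment: [19, 16, 13, 9]
LPT makespan = 19
Lower bound = max(max_job, ceil(total/4)) = max(19, 15) = 19
Ratio = 19 / 19 = 1.0

1.0


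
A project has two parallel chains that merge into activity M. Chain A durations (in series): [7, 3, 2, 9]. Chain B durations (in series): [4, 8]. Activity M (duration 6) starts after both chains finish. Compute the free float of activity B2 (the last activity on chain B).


ES(B2) = sum of predecessors on chain B = 4
EF(B2) = ES + duration = 4 + 8 = 12
Successor of B2 is M. ES(M) = max(sum(A), sum(B)) = max(21, 12) = 21
Free float = ES(successor) - EF(current) = 21 - 12 = 9

9


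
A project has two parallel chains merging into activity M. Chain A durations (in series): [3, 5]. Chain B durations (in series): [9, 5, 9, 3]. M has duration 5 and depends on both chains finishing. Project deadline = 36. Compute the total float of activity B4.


Forward pass: ES(B4) = sum of predecessors on chain B = 23
EF = ES + duration = 23 + 3 = 26
Backward pass: LF(M) = deadline = 36; LS(M) = 36 - 5 = 31
LF(B4) = LS(M) - sum(successors on chain B) = 31 - 0 = 31
LS = LF - duration = 31 - 3 = 28
Total float = LS - ES = 28 - 23 = 5

5


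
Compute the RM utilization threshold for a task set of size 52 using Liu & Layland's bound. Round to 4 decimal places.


Compute 2^(1/52) = 1.0134189907
Subtract 1: 1.0134189907 - 1 = 0.0134189907
Multiply by n: 52 * 0.0134189907 = 0.6977875164
Round to 4 dp: 0.6978

0.6978


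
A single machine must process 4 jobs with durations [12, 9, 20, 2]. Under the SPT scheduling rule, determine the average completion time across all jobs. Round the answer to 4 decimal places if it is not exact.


Sort jobs by processing time (SPT order): [2, 9, 12, 20]
Compute completion times sequentially:
  Job 1: processing = 2, completes at 2
  Job 2: processing = 9, completes at 11
  Job 3: processing = 12, completes at 23
  Job 4: processing = 20, completes at 43
Sum of completion times = 79
Average completion time = 79/4 = 19.75

19.75


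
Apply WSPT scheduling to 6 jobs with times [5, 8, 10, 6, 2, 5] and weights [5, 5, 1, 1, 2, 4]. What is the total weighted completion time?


Compute p/w ratios and sort ascending (WSPT): [(5, 5), (2, 2), (5, 4), (8, 5), (6, 1), (10, 1)]
Compute weighted completion times:
  Job (p=5,w=5): C=5, w*C=5*5=25
  Job (p=2,w=2): C=7, w*C=2*7=14
  Job (p=5,w=4): C=12, w*C=4*12=48
  Job (p=8,w=5): C=20, w*C=5*20=100
  Job (p=6,w=1): C=26, w*C=1*26=26
  Job (p=10,w=1): C=36, w*C=1*36=36
Total weighted completion time = 249

249


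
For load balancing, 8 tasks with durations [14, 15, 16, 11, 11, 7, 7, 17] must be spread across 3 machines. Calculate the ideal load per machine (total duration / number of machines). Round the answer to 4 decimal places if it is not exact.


Total processing time = 14 + 15 + 16 + 11 + 11 + 7 + 7 + 17 = 98
Number of machines = 3
Ideal balanced load = 98 / 3 = 32.6667

32.6667


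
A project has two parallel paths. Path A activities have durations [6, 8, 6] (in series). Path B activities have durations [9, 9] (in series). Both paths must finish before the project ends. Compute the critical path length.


Path A total = 6 + 8 + 6 = 20
Path B total = 9 + 9 = 18
Critical path = longest path = max(20, 18) = 20

20


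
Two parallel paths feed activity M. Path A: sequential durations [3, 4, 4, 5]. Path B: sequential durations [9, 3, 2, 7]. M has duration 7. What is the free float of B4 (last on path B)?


ES(B4) = sum of predecessors on chain B = 14
EF(B4) = ES + duration = 14 + 7 = 21
Successor of B4 is M. ES(M) = max(sum(A), sum(B)) = max(16, 21) = 21
Free float = ES(successor) - EF(current) = 21 - 21 = 0

0


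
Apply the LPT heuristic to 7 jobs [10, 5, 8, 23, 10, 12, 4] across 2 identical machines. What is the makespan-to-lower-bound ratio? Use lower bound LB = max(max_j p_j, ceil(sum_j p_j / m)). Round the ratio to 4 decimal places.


LPT order: [23, 12, 10, 10, 8, 5, 4]
Machine loads after assignment: [36, 36]
LPT makespan = 36
Lower bound = max(max_job, ceil(total/2)) = max(23, 36) = 36
Ratio = 36 / 36 = 1.0

1.0


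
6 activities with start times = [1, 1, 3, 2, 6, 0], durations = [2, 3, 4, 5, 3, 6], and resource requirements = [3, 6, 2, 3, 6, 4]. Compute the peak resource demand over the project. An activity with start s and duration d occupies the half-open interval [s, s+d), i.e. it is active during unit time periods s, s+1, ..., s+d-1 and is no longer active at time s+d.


Each activity i is active on [start_i, start_i + duration_i).
Compute total resource usage per time slot:
  t=0: active resources = [4], total = 4
  t=1: active resources = [3, 6, 4], total = 13
  t=2: active resources = [3, 6, 3, 4], total = 16
  t=3: active resources = [6, 2, 3, 4], total = 15
  t=4: active resources = [2, 3, 4], total = 9
  t=5: active resources = [2, 3, 4], total = 9
  t=6: active resources = [2, 3, 6], total = 11
  t=7: active resources = [6], total = 6
  t=8: active resources = [6], total = 6
Peak resource demand = 16

16


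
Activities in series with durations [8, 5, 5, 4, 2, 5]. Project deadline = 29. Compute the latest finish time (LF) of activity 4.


LF(activity 4) = deadline - sum of successor durations
Successors: activities 5 through 6 with durations [2, 5]
Sum of successor durations = 7
LF = 29 - 7 = 22

22


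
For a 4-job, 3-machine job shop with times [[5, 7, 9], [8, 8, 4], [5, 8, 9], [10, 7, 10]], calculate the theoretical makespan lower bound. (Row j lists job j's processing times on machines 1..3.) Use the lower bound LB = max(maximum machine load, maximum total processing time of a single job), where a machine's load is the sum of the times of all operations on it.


Machine loads:
  Machine 1: 5 + 8 + 5 + 10 = 28
  Machine 2: 7 + 8 + 8 + 7 = 30
  Machine 3: 9 + 4 + 9 + 10 = 32
Max machine load = 32
Job totals:
  Job 1: 21
  Job 2: 20
  Job 3: 22
  Job 4: 27
Max job total = 27
Lower bound = max(32, 27) = 32

32


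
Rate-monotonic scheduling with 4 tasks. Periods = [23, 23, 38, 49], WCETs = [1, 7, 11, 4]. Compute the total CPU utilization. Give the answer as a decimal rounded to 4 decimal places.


Compute individual utilizations (exact fractions):
  Task 1: C/T = 1/23 (approx. 0.0435)
  Task 2: C/T = 7/23 (approx. 0.3043)
  Task 3: C/T = 11/38 (approx. 0.2895)
  Task 4: C/T = 4/49 (approx. 0.0816)
Total utilization U = 1/23 + 7/23 + 11/38 + 4/49 = 30789/42826
Rounded to 4 decimal places: U = 0.7189
RM (Liu & Layland) bound for 4 tasks = 0.756828; compare with U = 30789/42826 (approx. 0.718932)
U <= bound, so schedulable by RM sufficient condition.

0.7189


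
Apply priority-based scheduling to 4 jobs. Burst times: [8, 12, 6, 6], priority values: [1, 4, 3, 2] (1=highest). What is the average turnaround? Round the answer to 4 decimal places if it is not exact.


Sort by priority (ascending = highest first):
Order: [(1, 8), (2, 6), (3, 6), (4, 12)]
Completion times:
  Priority 1, burst=8, C=8
  Priority 2, burst=6, C=14
  Priority 3, burst=6, C=20
  Priority 4, burst=12, C=32
Average turnaround = 74/4 = 18.5

18.5


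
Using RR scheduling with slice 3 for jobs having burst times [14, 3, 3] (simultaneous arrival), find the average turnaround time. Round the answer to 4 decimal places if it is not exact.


Time quantum = 3
Execution trace:
  J1 runs 3 units, time = 3
  J2 runs 3 units, time = 6
  J3 runs 3 units, time = 9
  J1 runs 3 units, time = 12
  J1 runs 3 units, time = 15
  J1 runs 3 units, time = 18
  J1 runs 2 units, time = 20
Finish times: [20, 6, 9]
Average turnaround = 35/3 = 11.6667

11.6667


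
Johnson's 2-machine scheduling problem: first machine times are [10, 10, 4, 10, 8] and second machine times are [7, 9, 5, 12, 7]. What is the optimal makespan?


Apply Johnson's rule:
  Group 1 (a <= b): [(3, 4, 5), (4, 10, 12)]
  Group 2 (a > b): [(2, 10, 9), (1, 10, 7), (5, 8, 7)]
Optimal job order: [3, 4, 2, 1, 5]
Schedule:
  Job 3: M1 done at 4, M2 done at 9
  Job 4: M1 done at 14, M2 done at 26
  Job 2: M1 done at 24, M2 done at 35
  Job 1: M1 done at 34, M2 done at 42
  Job 5: M1 done at 42, M2 done at 49
Makespan = 49

49


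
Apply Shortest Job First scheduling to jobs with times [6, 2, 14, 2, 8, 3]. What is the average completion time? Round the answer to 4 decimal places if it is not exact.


SJF order (ascending): [2, 2, 3, 6, 8, 14]
Completion times:
  Job 1: burst=2, C=2
  Job 2: burst=2, C=4
  Job 3: burst=3, C=7
  Job 4: burst=6, C=13
  Job 5: burst=8, C=21
  Job 6: burst=14, C=35
Average completion = 82/6 = 13.6667

13.6667


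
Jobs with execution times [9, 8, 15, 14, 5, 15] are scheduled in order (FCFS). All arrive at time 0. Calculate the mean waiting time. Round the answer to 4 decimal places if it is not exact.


FCFS order (as given): [9, 8, 15, 14, 5, 15]
Waiting times:
  Job 1: wait = 0
  Job 2: wait = 9
  Job 3: wait = 17
  Job 4: wait = 32
  Job 5: wait = 46
  Job 6: wait = 51
Sum of waiting times = 155
Average waiting time = 155/6 = 25.8333

25.8333


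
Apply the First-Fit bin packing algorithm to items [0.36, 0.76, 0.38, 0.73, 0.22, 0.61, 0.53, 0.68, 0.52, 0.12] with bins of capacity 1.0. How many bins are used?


Place items sequentially using First-Fit:
  Item 0.36 -> new Bin 1
  Item 0.76 -> new Bin 2
  Item 0.38 -> Bin 1 (now 0.74)
  Item 0.73 -> new Bin 3
  Item 0.22 -> Bin 1 (now 0.96)
  Item 0.61 -> new Bin 4
  Item 0.53 -> new Bin 5
  Item 0.68 -> new Bin 6
  Item 0.52 -> new Bin 7
  Item 0.12 -> Bin 2 (now 0.88)
Total bins used = 7

7


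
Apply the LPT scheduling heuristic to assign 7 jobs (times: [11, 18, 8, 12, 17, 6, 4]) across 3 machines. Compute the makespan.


Sort jobs in decreasing order (LPT): [18, 17, 12, 11, 8, 6, 4]
Assign each job to the least loaded machine:
  Machine 1: jobs [18, 6], load = 24
  Machine 2: jobs [17, 8], load = 25
  Machine 3: jobs [12, 11, 4], load = 27
Makespan = max load = 27

27


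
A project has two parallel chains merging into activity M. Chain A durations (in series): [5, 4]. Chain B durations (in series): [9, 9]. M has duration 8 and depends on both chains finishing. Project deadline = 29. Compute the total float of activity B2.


Forward pass: ES(B2) = sum of predecessors on chain B = 9
EF = ES + duration = 9 + 9 = 18
Backward pass: LF(M) = deadline = 29; LS(M) = 29 - 8 = 21
LF(B2) = LS(M) - sum(successors on chain B) = 21 - 0 = 21
LS = LF - duration = 21 - 9 = 12
Total float = LS - ES = 12 - 9 = 3

3


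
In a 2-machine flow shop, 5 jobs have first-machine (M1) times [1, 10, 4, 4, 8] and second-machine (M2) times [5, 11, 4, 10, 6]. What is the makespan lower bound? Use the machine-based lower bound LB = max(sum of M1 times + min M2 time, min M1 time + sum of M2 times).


LB1 = sum(M1 times) + min(M2 times) = 27 + 4 = 31
LB2 = min(M1 times) + sum(M2 times) = 1 + 36 = 37
Lower bound = max(LB1, LB2) = max(31, 37) = 37

37


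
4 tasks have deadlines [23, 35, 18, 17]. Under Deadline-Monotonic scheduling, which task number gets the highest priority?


Sort tasks by relative deadline (ascending):
  Task 4: deadline = 17
  Task 3: deadline = 18
  Task 1: deadline = 23
  Task 2: deadline = 35
Priority order (highest first): [4, 3, 1, 2]
Highest priority task = 4

4


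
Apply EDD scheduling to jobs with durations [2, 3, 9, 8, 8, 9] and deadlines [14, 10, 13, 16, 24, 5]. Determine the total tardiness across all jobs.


Sort by due date (EDD order): [(9, 5), (3, 10), (9, 13), (2, 14), (8, 16), (8, 24)]
Compute completion times and tardiness:
  Job 1: p=9, d=5, C=9, tardiness=max(0,9-5)=4
  Job 2: p=3, d=10, C=12, tardiness=max(0,12-10)=2
  Job 3: p=9, d=13, C=21, tardiness=max(0,21-13)=8
  Job 4: p=2, d=14, C=23, tardiness=max(0,23-14)=9
  Job 5: p=8, d=16, C=31, tardiness=max(0,31-16)=15
  Job 6: p=8, d=24, C=39, tardiness=max(0,39-24)=15
Total tardiness = 53

53


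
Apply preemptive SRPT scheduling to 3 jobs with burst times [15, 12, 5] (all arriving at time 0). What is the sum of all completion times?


Since all jobs arrive at t=0, SRPT equals SPT ordering.
SPT order: [5, 12, 15]
Completion times:
  Job 1: p=5, C=5
  Job 2: p=12, C=17
  Job 3: p=15, C=32
Total completion time = 5 + 17 + 32 = 54

54


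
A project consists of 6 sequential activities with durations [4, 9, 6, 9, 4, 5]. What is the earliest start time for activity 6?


Activity 6 starts after activities 1 through 5 complete.
Predecessor durations: [4, 9, 6, 9, 4]
ES = 4 + 9 + 6 + 9 + 4 = 32

32


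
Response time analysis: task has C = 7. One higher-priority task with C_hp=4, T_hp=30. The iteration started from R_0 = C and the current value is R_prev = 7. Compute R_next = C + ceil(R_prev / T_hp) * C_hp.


R_next = C + ceil(R_prev / T_hp) * C_hp
ceil(7 / 30) = ceil(0.2333) = 1
Interference = 1 * 4 = 4
R_next = 7 + 4 = 11

11


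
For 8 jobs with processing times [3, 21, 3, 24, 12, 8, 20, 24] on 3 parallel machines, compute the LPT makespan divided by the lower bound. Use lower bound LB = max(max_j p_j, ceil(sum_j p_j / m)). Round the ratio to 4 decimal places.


LPT order: [24, 24, 21, 20, 12, 8, 3, 3]
Machine loads after assignment: [36, 38, 41]
LPT makespan = 41
Lower bound = max(max_job, ceil(total/3)) = max(24, 39) = 39
Ratio = 41 / 39 = 1.0513

1.0513


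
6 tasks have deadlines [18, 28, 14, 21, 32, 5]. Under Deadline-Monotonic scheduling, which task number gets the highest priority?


Sort tasks by relative deadline (ascending):
  Task 6: deadline = 5
  Task 3: deadline = 14
  Task 1: deadline = 18
  Task 4: deadline = 21
  Task 2: deadline = 28
  Task 5: deadline = 32
Priority order (highest first): [6, 3, 1, 4, 2, 5]
Highest priority task = 6

6


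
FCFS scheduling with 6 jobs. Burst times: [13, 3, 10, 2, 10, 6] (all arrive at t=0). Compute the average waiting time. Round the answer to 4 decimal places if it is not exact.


FCFS order (as given): [13, 3, 10, 2, 10, 6]
Waiting times:
  Job 1: wait = 0
  Job 2: wait = 13
  Job 3: wait = 16
  Job 4: wait = 26
  Job 5: wait = 28
  Job 6: wait = 38
Sum of waiting times = 121
Average waiting time = 121/6 = 20.1667

20.1667


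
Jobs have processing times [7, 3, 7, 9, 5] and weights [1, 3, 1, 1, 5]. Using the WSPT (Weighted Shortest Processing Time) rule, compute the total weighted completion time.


Compute p/w ratios and sort ascending (WSPT): [(3, 3), (5, 5), (7, 1), (7, 1), (9, 1)]
Compute weighted completion times:
  Job (p=3,w=3): C=3, w*C=3*3=9
  Job (p=5,w=5): C=8, w*C=5*8=40
  Job (p=7,w=1): C=15, w*C=1*15=15
  Job (p=7,w=1): C=22, w*C=1*22=22
  Job (p=9,w=1): C=31, w*C=1*31=31
Total weighted completion time = 117

117


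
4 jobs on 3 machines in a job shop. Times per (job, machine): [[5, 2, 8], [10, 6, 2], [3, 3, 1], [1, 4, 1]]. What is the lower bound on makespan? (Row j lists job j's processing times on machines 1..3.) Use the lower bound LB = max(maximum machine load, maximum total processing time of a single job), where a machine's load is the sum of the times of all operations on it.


Machine loads:
  Machine 1: 5 + 10 + 3 + 1 = 19
  Machine 2: 2 + 6 + 3 + 4 = 15
  Machine 3: 8 + 2 + 1 + 1 = 12
Max machine load = 19
Job totals:
  Job 1: 15
  Job 2: 18
  Job 3: 7
  Job 4: 6
Max job total = 18
Lower bound = max(19, 18) = 19

19


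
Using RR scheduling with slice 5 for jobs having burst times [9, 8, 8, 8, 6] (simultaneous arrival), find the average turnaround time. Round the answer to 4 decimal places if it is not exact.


Time quantum = 5
Execution trace:
  J1 runs 5 units, time = 5
  J2 runs 5 units, time = 10
  J3 runs 5 units, time = 15
  J4 runs 5 units, time = 20
  J5 runs 5 units, time = 25
  J1 runs 4 units, time = 29
  J2 runs 3 units, time = 32
  J3 runs 3 units, time = 35
  J4 runs 3 units, time = 38
  J5 runs 1 units, time = 39
Finish times: [29, 32, 35, 38, 39]
Average turnaround = 173/5 = 34.6

34.6


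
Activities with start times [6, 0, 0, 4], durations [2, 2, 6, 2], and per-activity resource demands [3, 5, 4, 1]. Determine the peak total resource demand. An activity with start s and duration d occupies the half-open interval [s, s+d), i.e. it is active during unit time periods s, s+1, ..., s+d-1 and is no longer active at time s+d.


Each activity i is active on [start_i, start_i + duration_i).
Compute total resource usage per time slot:
  t=0: active resources = [5, 4], total = 9
  t=1: active resources = [5, 4], total = 9
  t=2: active resources = [4], total = 4
  t=3: active resources = [4], total = 4
  t=4: active resources = [4, 1], total = 5
  t=5: active resources = [4, 1], total = 5
  t=6: active resources = [3], total = 3
  t=7: active resources = [3], total = 3
Peak resource demand = 9

9


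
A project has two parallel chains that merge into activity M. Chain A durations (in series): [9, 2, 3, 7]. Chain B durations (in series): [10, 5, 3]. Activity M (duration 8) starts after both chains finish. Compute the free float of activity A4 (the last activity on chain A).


ES(A4) = sum of predecessors on chain A = 14
EF(A4) = ES + duration = 14 + 7 = 21
Successor of A4 is M. ES(M) = max(sum(A), sum(B)) = max(21, 18) = 21
Free float = ES(successor) - EF(current) = 21 - 21 = 0

0


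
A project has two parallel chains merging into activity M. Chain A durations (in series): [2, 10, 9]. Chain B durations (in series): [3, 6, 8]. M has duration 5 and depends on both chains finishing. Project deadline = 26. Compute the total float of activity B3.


Forward pass: ES(B3) = sum of predecessors on chain B = 9
EF = ES + duration = 9 + 8 = 17
Backward pass: LF(M) = deadline = 26; LS(M) = 26 - 5 = 21
LF(B3) = LS(M) - sum(successors on chain B) = 21 - 0 = 21
LS = LF - duration = 21 - 8 = 13
Total float = LS - ES = 13 - 9 = 4

4


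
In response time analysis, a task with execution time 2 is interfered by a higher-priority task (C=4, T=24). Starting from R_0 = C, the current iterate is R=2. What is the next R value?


R_next = C + ceil(R_prev / T_hp) * C_hp
ceil(2 / 24) = ceil(0.0833) = 1
Interference = 1 * 4 = 4
R_next = 2 + 4 = 6

6


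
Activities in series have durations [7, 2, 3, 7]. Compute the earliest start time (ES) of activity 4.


Activity 4 starts after activities 1 through 3 complete.
Predecessor durations: [7, 2, 3]
ES = 7 + 2 + 3 = 12

12


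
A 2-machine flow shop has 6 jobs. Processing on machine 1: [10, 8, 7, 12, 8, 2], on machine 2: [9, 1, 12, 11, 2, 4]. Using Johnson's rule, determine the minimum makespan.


Apply Johnson's rule:
  Group 1 (a <= b): [(6, 2, 4), (3, 7, 12)]
  Group 2 (a > b): [(4, 12, 11), (1, 10, 9), (5, 8, 2), (2, 8, 1)]
Optimal job order: [6, 3, 4, 1, 5, 2]
Schedule:
  Job 6: M1 done at 2, M2 done at 6
  Job 3: M1 done at 9, M2 done at 21
  Job 4: M1 done at 21, M2 done at 32
  Job 1: M1 done at 31, M2 done at 41
  Job 5: M1 done at 39, M2 done at 43
  Job 2: M1 done at 47, M2 done at 48
Makespan = 48

48


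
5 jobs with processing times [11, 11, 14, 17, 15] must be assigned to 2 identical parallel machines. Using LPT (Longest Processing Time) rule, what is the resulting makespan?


Sort jobs in decreasing order (LPT): [17, 15, 14, 11, 11]
Assign each job to the least loaded machine:
  Machine 1: jobs [17, 11, 11], load = 39
  Machine 2: jobs [15, 14], load = 29
Makespan = max load = 39

39


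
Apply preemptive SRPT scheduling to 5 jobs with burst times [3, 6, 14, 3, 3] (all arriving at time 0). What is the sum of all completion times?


Since all jobs arrive at t=0, SRPT equals SPT ordering.
SPT order: [3, 3, 3, 6, 14]
Completion times:
  Job 1: p=3, C=3
  Job 2: p=3, C=6
  Job 3: p=3, C=9
  Job 4: p=6, C=15
  Job 5: p=14, C=29
Total completion time = 3 + 6 + 9 + 15 + 29 = 62

62


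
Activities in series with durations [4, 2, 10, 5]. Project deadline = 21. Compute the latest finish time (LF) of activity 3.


LF(activity 3) = deadline - sum of successor durations
Successors: activities 4 through 4 with durations [5]
Sum of successor durations = 5
LF = 21 - 5 = 16

16


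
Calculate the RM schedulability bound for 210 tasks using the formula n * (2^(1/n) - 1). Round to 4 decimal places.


Compute 2^(1/210) = 1.0033061542
Subtract 1: 1.0033061542 - 1 = 0.0033061542
Multiply by n: 210 * 0.0033061542 = 0.6942923820
Round to 4 dp: 0.6943

0.6943


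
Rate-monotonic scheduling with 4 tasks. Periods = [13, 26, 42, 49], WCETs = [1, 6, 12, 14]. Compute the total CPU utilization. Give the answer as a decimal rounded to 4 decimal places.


Compute individual utilizations (exact fractions):
  Task 1: C/T = 1/13 (approx. 0.0769)
  Task 2: C/T = 6/26 = 3/13 (approx. 0.2308)
  Task 3: C/T = 12/42 = 2/7 (approx. 0.2857)
  Task 4: C/T = 14/49 = 2/7 (approx. 0.2857)
Total utilization U = 1/13 + 3/13 + 2/7 + 2/7 = 80/91
Rounded to 4 decimal places: U = 0.8791
RM (Liu & Layland) bound for 4 tasks = 0.756828; compare with U = 80/91 (approx. 0.879121)
bound < U <= 1, so the RM sufficient condition is not met (inconclusive; an exact test such as response-time analysis is needed).

0.8791


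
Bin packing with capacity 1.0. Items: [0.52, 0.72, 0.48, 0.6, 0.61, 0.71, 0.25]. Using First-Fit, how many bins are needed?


Place items sequentially using First-Fit:
  Item 0.52 -> new Bin 1
  Item 0.72 -> new Bin 2
  Item 0.48 -> Bin 1 (now 1.0)
  Item 0.6 -> new Bin 3
  Item 0.61 -> new Bin 4
  Item 0.71 -> new Bin 5
  Item 0.25 -> Bin 2 (now 0.97)
Total bins used = 5

5


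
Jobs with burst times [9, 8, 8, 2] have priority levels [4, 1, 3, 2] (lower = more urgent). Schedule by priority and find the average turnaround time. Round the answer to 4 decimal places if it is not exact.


Sort by priority (ascending = highest first):
Order: [(1, 8), (2, 2), (3, 8), (4, 9)]
Completion times:
  Priority 1, burst=8, C=8
  Priority 2, burst=2, C=10
  Priority 3, burst=8, C=18
  Priority 4, burst=9, C=27
Average turnaround = 63/4 = 15.75

15.75


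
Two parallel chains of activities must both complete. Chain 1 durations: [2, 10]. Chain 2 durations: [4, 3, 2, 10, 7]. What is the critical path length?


Path A total = 2 + 10 = 12
Path B total = 4 + 3 + 2 + 10 + 7 = 26
Critical path = longest path = max(12, 26) = 26

26
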